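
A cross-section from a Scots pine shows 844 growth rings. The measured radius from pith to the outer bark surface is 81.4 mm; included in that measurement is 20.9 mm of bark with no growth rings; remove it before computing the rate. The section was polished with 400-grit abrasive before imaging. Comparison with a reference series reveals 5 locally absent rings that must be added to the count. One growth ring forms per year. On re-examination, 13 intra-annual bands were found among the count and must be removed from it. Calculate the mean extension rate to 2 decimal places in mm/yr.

0.07 mm/yr

Correcting the raw count gives 844 − 13 + 5 = 836 true growth rings.
Removing the 20.9 mm offcut leaves 81.4 − 20.9 = 60.5 mm.
Extension rate ≈ 60.5 / 836 = 0.07 mm/yr.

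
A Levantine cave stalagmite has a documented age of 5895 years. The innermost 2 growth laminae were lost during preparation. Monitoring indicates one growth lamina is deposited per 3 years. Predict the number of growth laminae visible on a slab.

1963 growth laminae

One growth lamina every 3 years means 5895 / 3 = 1965 growth laminae.
1965 − 2 missed = 1963 growth laminae expected in the prepared section.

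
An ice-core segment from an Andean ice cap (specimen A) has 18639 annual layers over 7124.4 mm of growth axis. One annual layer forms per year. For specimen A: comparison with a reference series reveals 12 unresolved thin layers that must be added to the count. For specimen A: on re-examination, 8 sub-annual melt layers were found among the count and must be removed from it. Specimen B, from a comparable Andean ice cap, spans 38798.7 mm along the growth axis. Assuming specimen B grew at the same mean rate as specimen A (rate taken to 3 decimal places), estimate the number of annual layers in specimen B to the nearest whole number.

101567 annual layers

Specimen A: adjusted count: 18639 − 8 + 12 = 18643 annual layers.
A: Mean rate = 7124.4 mm / 18643 years ≈ 0.382 mm per year.
B spans 38798.7 / 0.382 = 101567.28 years ≈ 101567 annual layers.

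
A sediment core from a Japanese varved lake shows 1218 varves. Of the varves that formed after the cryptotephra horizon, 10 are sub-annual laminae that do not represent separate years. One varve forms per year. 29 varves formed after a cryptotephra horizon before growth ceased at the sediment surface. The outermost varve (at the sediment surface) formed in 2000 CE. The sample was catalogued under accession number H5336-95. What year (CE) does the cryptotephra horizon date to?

29 varves post-date the cryptotephra horizon.
Removing the 10 false varves leaves 29 − 10 = 19 true varves beyond the cryptotephra horizon.
Counting back 19 years from 2000 CE places the cryptotephra horizon in 2000 − 19 = 1981 CE.

1981 CE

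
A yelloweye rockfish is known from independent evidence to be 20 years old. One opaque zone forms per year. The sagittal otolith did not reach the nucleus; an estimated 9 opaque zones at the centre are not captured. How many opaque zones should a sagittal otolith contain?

11 opaque zones

One opaque zone per year gives 20 opaque zones over 20 years.
Subtracting the 9 opaque zones not captured gives 20 − 9 = 11 opaque zones in the record.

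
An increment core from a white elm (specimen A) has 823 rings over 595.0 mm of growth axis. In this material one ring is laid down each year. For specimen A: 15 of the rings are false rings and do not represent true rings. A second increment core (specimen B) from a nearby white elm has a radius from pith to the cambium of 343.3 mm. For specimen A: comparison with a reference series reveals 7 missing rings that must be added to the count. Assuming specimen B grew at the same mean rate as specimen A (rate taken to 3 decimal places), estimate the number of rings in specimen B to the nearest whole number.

Specimen A: correcting the raw count gives 823 − 15 + 7 = 815 true rings.
A: Mean rate = 595.0 mm / 815 years ≈ 0.730 mm/yr.
B spans 343.3 / 0.730 = 470.27 years ≈ 470 rings.

470 rings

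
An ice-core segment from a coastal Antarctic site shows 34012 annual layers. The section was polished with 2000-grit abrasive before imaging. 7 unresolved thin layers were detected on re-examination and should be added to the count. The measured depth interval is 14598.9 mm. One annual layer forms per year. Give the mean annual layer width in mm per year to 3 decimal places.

0.429 mm per year

Correcting the raw count gives 34012 + 7 = 34019 true annual layers.
14598.9 mm over 34019 years gives 14598.9 / 34019 ≈ 0.429 mm per year.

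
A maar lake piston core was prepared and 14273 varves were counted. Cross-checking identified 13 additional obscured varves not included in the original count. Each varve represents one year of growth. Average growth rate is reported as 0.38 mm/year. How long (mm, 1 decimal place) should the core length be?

True varve count = 14273 + 13 = 14286.
14286 years at 0.38 mm/year gives 0.38 × 14286 = 5428.7 mm.

5428.7 mm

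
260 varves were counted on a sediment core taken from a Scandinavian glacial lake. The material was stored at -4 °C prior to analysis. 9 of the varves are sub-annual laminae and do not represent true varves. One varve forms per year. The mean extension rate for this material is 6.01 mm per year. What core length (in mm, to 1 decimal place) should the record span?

1508.5 mm

After corrections the count is 260 − 9 = 251 varves.
Predicted length = 6.01 mm/year × 251 years = 1508.5 mm.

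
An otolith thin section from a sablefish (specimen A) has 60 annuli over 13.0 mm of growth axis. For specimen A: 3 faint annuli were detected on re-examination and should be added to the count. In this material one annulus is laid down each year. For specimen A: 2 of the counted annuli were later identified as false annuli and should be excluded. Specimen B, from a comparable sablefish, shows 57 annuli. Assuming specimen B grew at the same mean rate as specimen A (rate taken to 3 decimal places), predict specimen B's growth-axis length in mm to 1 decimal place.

Specimen A: true annulus count = 60 − 2 + 3 = 61.
A: 13.0 mm over 61 years gives 13.0 / 61 ≈ 0.213 mm per year.
Length of B = 0.213 × 57 = 12.1 mm.

12.1 mm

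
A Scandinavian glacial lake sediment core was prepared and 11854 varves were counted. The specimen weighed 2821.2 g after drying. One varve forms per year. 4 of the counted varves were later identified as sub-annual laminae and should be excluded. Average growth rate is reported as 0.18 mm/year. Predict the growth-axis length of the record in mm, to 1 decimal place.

2133.0 mm

After corrections the count is 11854 − 4 = 11850 varves.
Length ≈ 0.18 × 11850 = 2133.0 mm.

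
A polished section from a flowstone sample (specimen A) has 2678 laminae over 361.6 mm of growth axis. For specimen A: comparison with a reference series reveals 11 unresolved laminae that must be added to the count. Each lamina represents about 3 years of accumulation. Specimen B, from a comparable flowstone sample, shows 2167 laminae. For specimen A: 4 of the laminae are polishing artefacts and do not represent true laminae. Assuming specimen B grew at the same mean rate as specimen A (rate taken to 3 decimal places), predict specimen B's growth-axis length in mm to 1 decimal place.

292.5 mm

Specimen A: adjusted count: 2678 − 4 + 11 = 2685 laminae.
Specimen A: multiplying by 3 years per lamina: 2685 × 3 = 8055 years.
A: 361.6 mm over 8055 years gives 361.6 / 8055 ≈ 0.045 mm/year.
Specimen B: 2167 laminae at 3 years each span 2167 × 3 = 6501 years. For B, 0.045 mm/year × 6501 years = 292.5 mm.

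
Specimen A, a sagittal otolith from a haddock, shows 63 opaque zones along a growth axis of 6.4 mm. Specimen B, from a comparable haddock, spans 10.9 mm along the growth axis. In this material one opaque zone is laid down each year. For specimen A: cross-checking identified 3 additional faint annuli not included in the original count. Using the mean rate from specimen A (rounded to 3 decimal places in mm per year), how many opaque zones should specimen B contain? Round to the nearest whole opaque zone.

Specimen A: adjusted count: 63 + 3 = 66 opaque zones.
A: Extension rate ≈ 6.4 / 66 = 0.097 mm/year.
For B, 10.9 / 0.097 = 112.37 years ≈ 112 opaque zones.

112 opaque zones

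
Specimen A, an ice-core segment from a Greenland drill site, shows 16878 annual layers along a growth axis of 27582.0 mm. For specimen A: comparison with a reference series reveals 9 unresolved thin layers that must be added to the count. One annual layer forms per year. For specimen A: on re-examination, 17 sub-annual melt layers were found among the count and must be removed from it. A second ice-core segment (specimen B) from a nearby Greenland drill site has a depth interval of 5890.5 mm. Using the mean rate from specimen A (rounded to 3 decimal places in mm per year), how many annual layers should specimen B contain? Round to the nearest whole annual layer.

Specimen A: correcting the raw count gives 16878 − 17 + 9 = 16870 true annual layers.
A: Extension rate ≈ 27582.0 / 16870 = 1.635 mm/year.
B spans 5890.5 / 1.635 = 3602.75 years ≈ 3603 annual layers.

3603 annual layers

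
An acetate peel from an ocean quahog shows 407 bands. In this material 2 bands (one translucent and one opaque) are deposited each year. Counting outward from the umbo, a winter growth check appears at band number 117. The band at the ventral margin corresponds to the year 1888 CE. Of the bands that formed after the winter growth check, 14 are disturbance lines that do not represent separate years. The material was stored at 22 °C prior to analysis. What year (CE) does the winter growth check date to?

1750 CE

407 − 117 = 290 bands lie beyond the winter growth check toward the ventral margin.
290 − 14 false = 276 true bands after the winter growth check.
Dividing by 2 bands per year: 276 / 2 = 138 years.
The band at the ventral margin is 1888 CE, so the winter growth check dates to 1888 − 138 = 1750 CE.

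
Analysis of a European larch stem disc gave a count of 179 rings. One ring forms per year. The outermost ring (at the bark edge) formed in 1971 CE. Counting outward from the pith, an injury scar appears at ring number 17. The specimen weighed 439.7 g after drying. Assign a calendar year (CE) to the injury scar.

Between ring 17 and the bark edge there are 179 − 17 = 162 rings.
1971 − 162 = 1809 CE.

1809 CE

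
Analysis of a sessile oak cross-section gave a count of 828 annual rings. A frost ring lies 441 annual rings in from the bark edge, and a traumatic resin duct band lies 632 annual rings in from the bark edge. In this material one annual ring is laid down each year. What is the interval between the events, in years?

191 years

The two markers are separated by 632 − 441 = 191 annual rings.
One annual ring per year makes the interval 191 years.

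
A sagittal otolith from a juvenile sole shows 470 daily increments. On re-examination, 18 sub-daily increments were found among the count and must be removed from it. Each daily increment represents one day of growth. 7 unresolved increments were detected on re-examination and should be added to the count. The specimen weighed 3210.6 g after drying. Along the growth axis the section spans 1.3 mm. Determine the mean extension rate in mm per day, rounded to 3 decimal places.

Adjusted count: 470 − 18 + 7 = 459 daily increments.
Mean rate = 1.3 mm / 459 days ≈ 0.003 mm per day.

0.003 mm per day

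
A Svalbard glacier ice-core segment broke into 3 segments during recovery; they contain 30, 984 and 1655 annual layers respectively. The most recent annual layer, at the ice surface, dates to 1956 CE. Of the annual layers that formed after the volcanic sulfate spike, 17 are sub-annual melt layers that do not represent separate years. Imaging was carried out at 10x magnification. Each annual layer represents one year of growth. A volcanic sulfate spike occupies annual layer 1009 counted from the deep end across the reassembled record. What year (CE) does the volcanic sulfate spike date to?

Total annual layers = 30 + 984 + 1655 = 2669.
The volcanic sulfate spike sits at annual layer 1009 from the deep end, so 2669 − 1009 = 1660 annual layers formed after it.
Removing the 17 false annual layers leaves 1660 − 17 = 1643 true annual layers beyond the volcanic sulfate spike.
1956 − 1643 = 313 CE.

313 CE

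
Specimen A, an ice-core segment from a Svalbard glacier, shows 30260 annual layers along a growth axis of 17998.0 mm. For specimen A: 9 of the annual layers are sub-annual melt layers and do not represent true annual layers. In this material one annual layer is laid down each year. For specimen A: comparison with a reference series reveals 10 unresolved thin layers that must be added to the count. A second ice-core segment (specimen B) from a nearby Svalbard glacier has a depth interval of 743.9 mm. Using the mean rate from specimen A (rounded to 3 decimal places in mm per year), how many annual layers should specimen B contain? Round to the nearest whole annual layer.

Specimen A: adjusted count: 30260 − 9 + 10 = 30261 annual layers.
A: 17998.0 mm over 30261 years gives 17998.0 / 30261 ≈ 0.595 mm per year.
B spans 743.9 / 0.595 = 1250.25 years ≈ 1250 annual layers.

1250 annual layers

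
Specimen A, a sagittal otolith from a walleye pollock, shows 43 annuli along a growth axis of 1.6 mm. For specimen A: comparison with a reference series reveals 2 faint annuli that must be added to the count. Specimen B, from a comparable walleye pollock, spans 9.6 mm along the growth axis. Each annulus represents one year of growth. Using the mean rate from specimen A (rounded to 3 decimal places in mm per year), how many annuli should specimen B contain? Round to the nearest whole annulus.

267 annuli

Specimen A: after corrections the count is 43 + 2 = 45 annuli.
A: Mean rate = 1.6 mm / 45 years ≈ 0.036 mm/yr.
B spans 9.6 / 0.036 = 266.67 years ≈ 267 annuli.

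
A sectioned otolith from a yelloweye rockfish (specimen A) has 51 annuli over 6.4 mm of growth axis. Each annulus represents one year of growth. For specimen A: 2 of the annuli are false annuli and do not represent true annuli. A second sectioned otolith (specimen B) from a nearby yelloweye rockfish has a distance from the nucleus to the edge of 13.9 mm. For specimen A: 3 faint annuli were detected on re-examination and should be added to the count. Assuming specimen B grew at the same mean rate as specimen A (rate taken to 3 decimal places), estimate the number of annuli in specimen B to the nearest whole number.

113 annuli

Specimen A: after corrections the count is 51 − 2 + 3 = 52 annuli.
A: Extension rate ≈ 6.4 / 52 = 0.123 mm/year.
Specimen B: 13.9 mm / 0.123 mm per year = 113.01 years ≈ 113 annuli.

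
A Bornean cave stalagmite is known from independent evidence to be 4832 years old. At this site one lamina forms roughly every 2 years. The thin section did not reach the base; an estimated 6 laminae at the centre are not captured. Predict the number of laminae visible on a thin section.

Expected laminae: 4832 / 2 = 2416.
2416 − 6 missed = 2410 laminae expected in the prepared section.

2410 laminae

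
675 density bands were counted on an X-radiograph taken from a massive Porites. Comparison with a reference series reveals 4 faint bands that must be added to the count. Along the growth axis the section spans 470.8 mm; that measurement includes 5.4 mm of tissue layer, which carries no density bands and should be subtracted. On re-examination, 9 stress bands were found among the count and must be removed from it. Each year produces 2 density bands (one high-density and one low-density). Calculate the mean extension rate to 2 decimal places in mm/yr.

1.39 mm/yr

Correcting the raw count gives 675 − 9 + 4 = 670 true density bands.
With 2 density bands per year, 670 / 2 = 335 years.
The growth record spans 470.8 − 5.4 = 465.4 mm.
465.4 mm over 335 years gives 465.4 / 335 ≈ 1.39 mm/yr.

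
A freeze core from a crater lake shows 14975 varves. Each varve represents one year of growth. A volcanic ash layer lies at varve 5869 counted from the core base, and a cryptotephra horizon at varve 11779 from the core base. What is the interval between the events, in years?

5910 years

Separation: 11779 − 5869 = 5910 varves.
That is 5910 years at one varve per year.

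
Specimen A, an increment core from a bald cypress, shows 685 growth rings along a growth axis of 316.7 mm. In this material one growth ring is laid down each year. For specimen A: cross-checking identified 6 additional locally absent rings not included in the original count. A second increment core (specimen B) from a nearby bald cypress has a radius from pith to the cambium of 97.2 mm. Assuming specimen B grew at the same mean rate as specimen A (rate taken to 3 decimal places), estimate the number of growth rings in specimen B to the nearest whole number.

Specimen A: true growth ring count = 685 + 6 = 691.
A: 316.7 mm over 691 years gives 316.7 / 691 ≈ 0.458 mm per year.
For B, 97.2 / 0.458 = 212.23 years ≈ 212 growth rings.

212 growth rings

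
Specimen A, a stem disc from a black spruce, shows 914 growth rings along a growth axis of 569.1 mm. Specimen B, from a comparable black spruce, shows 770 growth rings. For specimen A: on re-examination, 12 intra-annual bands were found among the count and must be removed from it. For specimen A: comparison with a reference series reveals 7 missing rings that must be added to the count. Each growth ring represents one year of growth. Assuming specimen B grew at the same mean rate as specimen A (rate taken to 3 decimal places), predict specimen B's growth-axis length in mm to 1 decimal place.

482.0 mm

Specimen A: after corrections the count is 914 − 12 + 7 = 909 growth rings.
A: 569.1 mm over 909 years gives 569.1 / 909 ≈ 0.626 mm/yr.
For B, 0.626 mm/year × 770 years = 482.0 mm.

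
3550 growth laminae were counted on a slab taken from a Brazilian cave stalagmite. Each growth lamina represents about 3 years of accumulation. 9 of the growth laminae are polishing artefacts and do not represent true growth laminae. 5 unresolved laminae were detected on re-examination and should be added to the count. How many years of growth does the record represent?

True growth lamina count = 3550 − 9 + 5 = 3546.
At 3 years per growth lamina, 3546 × 3 = 10638 years.

10638 years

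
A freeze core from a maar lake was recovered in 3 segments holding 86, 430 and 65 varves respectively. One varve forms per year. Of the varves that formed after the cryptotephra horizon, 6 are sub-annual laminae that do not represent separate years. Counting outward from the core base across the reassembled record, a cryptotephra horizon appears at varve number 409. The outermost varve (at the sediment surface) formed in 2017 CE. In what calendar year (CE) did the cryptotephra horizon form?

Total varves = 86 + 430 + 65 = 581.
Between varve 409 and the sediment surface there are 581 − 409 = 172 varves.
Removing the 6 false varves leaves 172 − 6 = 166 true varves beyond the cryptotephra horizon.
The varve at the sediment surface is 2017 CE, so the cryptotephra horizon dates to 2017 − 166 = 1851 CE.

1851 CE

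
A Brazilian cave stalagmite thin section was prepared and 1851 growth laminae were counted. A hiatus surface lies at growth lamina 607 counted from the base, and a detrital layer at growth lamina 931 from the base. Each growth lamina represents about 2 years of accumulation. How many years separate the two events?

648 yr

Separation: 931 − 607 = 324 growth laminae.
Multiplying by 2 years per growth lamina: 324 × 2 = 648 years.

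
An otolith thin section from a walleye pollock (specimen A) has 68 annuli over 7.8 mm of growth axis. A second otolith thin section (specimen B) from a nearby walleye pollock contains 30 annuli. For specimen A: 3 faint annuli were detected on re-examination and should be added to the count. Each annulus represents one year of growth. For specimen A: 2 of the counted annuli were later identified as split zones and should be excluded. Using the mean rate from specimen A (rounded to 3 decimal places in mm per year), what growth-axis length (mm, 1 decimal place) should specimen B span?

Specimen A: true annulus count = 68 − 2 + 3 = 69.
A: Mean rate = 7.8 mm / 69 years ≈ 0.113 mm/year.
Length of B = 0.113 × 30 = 3.4 mm.

3.4 mm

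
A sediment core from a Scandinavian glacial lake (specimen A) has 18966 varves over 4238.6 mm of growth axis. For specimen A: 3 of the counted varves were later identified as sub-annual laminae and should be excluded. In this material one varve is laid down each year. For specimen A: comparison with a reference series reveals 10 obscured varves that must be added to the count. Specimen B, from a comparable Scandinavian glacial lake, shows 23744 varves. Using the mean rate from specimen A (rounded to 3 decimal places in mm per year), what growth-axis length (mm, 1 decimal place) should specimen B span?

Specimen A: true varve count = 18966 − 3 + 10 = 18973.
A: Mean rate = 4238.6 mm / 18973 years ≈ 0.223 mm/yr.
For B, 0.223 mm/year × 23744 years = 5294.9 mm.

5294.9 mm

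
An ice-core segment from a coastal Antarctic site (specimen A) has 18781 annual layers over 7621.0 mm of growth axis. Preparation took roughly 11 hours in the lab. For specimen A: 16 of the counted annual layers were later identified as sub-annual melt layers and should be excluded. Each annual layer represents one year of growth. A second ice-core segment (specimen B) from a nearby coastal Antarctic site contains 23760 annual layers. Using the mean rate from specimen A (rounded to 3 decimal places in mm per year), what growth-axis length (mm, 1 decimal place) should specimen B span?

Specimen A: after corrections the count is 18781 − 16 = 18765 annual layers.
A: Mean rate = 7621.0 mm / 18765 years ≈ 0.406 mm per year.
For B, 0.406 mm/year × 23760 years = 9646.6 mm.

9646.6 mm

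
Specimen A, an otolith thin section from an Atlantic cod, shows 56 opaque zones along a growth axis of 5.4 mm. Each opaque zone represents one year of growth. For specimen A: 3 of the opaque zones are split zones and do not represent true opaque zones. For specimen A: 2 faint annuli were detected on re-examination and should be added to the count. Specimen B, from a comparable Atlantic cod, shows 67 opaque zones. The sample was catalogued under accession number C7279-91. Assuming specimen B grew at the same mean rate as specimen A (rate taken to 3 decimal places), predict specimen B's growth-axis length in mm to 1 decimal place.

Specimen A: true opaque zone count = 56 − 3 + 2 = 55.
A: Extension rate ≈ 5.4 / 55 = 0.098 mm per year.
For B, 0.098 mm/year × 67 years = 6.6 mm.

6.6 mm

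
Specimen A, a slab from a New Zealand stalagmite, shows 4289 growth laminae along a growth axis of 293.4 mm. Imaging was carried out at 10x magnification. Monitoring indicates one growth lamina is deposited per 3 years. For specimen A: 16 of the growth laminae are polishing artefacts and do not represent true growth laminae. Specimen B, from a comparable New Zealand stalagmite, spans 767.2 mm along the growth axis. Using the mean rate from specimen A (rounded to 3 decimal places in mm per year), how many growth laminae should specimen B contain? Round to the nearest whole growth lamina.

11119 growth laminae

Specimen A: correcting the raw count gives 4289 − 16 = 4273 true growth laminae.
Specimen A: 4273 growth laminae at 3 years each span 4273 × 3 = 12819 years.
A: Extension rate ≈ 293.4 / 12819 = 0.023 mm/year.
Specimen B: 767.2 mm / 0.023 mm per year = 33356.52 years; at 3 years per growth lamina that is 33356.52 / 3 ≈ 11119 growth laminae.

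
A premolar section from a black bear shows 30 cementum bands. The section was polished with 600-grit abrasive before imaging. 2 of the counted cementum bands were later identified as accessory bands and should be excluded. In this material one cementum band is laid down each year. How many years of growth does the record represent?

Correcting the raw count gives 30 − 2 = 28 true cementum bands.
With a one-to-one cementum band periodicity this is 28 years.

28 yr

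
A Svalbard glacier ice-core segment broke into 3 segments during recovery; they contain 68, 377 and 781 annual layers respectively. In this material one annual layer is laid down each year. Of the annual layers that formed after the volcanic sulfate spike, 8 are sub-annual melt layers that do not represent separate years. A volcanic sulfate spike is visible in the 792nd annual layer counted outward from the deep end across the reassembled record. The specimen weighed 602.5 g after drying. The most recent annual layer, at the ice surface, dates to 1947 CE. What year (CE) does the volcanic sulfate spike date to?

1521 CE

Total annual layers = 68 + 377 + 781 = 1226.
Between annual layer 792 and the ice surface there are 1226 − 792 = 434 annual layers.
Excluding 8 false annual layers: 434 − 8 = 426.
1947 − 426 = 1521 CE.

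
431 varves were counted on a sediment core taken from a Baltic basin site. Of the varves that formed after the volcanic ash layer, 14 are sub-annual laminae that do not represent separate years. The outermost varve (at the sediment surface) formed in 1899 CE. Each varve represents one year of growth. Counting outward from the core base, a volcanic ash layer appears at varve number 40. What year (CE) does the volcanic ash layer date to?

431 − 40 = 391 varves lie beyond the volcanic ash layer toward the sediment surface.
Removing the 14 false varves leaves 391 − 14 = 377 true varves beyond the volcanic ash layer.
Counting back 377 years from 1899 CE places the volcanic ash layer in 1899 − 377 = 1522 CE.

1522 CE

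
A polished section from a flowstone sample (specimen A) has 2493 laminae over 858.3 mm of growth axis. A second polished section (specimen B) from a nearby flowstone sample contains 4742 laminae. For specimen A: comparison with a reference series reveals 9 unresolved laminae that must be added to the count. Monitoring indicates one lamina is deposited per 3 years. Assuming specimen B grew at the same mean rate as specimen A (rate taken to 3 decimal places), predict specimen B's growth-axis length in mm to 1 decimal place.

Specimen A: after corrections the count is 2493 + 9 = 2502 laminae.
Specimen A: at 3 years per lamina, 2502 × 3 = 7506 years.
A: Extension rate ≈ 858.3 / 7506 = 0.114 mm/year.
Specimen B: multiplying by 3 years per lamina: 4742 × 3 = 14226 years. Length of B = 0.114 × 14226 = 1621.8 mm.

1621.8 mm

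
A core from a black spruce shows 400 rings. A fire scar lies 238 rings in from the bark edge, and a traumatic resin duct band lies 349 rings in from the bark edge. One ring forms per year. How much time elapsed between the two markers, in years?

111 years

Separation: 349 − 238 = 111 rings.
That is 111 years at one ring per year.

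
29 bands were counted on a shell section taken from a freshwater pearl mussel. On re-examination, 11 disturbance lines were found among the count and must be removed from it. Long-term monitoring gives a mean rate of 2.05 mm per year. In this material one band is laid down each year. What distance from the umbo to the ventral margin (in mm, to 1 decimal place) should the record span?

After corrections the count is 29 − 11 = 18 bands.
18 years at 2.05 mm/year gives 2.05 × 18 = 36.9 mm.

36.9 mm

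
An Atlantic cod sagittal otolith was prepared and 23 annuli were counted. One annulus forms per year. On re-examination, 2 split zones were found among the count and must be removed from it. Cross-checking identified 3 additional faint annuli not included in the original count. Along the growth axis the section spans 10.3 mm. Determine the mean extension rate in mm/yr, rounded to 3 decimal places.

True annulus count = 23 − 2 + 3 = 24.
Mean rate = 10.3 mm / 24 years ≈ 0.429 mm/yr.

0.429 mm/yr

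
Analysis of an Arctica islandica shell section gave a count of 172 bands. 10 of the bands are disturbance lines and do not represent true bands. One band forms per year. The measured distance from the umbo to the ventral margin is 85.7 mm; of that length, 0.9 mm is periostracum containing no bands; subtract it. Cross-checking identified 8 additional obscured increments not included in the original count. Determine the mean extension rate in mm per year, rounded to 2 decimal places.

0.50 mm per year

True band count = 172 − 10 + 8 = 170.
Net length = 85.7 − 0.9 = 84.8 mm.
Extension rate ≈ 84.8 / 170 = 0.50 mm per year.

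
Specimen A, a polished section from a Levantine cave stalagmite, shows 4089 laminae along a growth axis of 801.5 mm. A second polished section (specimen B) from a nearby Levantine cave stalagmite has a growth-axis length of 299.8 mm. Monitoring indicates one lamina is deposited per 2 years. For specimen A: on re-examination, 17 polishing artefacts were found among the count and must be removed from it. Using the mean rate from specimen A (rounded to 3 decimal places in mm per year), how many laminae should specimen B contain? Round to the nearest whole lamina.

Specimen A: correcting the raw count gives 4089 − 17 = 4072 true laminae.
Specimen A: at 2 years per lamina, 4072 × 2 = 8144 years.
A: 801.5 mm over 8144 years gives 801.5 / 8144 ≈ 0.098 mm/year.
Specimen B: 299.8 mm / 0.098 mm per year = 3059.18 years; at 2 years per lamina that is 3059.18 / 2 ≈ 1530 laminae.

1530 laminae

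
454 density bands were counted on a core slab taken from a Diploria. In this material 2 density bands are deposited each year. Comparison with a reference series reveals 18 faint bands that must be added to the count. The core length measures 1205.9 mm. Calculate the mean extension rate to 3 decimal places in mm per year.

After corrections the count is 454 + 18 = 472 density bands.
Dividing by 2 density bands per year: 472 / 2 = 236 years.
Mean rate = 1205.9 mm / 236 years ≈ 5.110 mm per year.

5.110 mm per year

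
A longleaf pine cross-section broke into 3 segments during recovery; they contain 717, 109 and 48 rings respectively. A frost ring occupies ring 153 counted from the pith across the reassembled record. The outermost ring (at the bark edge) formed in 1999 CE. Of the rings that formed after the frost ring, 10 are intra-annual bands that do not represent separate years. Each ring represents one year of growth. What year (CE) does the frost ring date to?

1288 CE

Total rings = 717 + 109 + 48 = 874.
Between ring 153 and the bark edge there are 874 − 153 = 721 rings.
Removing the 10 false rings leaves 721 − 10 = 711 true rings beyond the frost ring.
1999 − 711 = 1288 CE.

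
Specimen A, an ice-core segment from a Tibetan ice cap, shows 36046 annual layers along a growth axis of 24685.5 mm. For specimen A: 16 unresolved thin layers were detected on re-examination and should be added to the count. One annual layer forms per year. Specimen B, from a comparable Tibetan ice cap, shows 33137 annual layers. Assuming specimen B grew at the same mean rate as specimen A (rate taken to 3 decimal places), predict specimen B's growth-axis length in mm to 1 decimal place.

Specimen A: adjusted count: 36046 + 16 = 36062 annual layers.
A: 24685.5 mm over 36062 years gives 24685.5 / 36062 ≈ 0.685 mm/year.
B's length ≈ 0.685 × 33137 = 22698.8 mm.

22698.8 mm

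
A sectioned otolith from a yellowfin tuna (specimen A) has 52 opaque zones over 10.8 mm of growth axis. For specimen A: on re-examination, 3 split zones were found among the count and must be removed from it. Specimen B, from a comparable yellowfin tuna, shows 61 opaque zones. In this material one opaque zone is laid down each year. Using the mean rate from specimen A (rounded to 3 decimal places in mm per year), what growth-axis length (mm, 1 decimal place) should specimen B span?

Specimen A: true opaque zone count = 52 − 3 = 49.
A: Mean rate = 10.8 mm / 49 years ≈ 0.220 mm per year.
B's length ≈ 0.220 × 61 = 13.4 mm.

13.4 mm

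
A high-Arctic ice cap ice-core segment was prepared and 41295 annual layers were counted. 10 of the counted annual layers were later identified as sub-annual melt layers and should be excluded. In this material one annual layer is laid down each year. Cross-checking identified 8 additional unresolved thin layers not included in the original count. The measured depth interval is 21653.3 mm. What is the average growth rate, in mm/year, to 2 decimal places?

0.52 mm/year

Adjusted count: 41295 − 10 + 8 = 41293 annual layers.
21653.3 mm over 41293 years gives 21653.3 / 41293 ≈ 0.52 mm/year.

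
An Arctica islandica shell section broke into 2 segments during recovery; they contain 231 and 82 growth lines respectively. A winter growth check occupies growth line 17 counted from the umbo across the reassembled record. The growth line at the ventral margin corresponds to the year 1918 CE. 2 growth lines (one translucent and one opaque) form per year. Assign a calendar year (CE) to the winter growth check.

Total growth lines = 231 + 82 = 313.
Between growth line 17 and the ventral margin there are 313 − 17 = 296 growth lines.
Dividing by 2 growth lines per year: 296 / 2 = 148 years.
Counting back 148 years from 1918 CE places the winter growth check in 1918 − 148 = 1770 CE.

1770 CE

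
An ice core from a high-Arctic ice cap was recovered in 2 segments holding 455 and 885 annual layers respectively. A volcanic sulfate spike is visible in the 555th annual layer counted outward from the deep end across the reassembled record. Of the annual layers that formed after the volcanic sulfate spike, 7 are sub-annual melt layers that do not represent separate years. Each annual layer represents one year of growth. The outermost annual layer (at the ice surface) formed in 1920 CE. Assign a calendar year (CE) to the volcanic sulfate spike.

1142 CE

Total annual layers = 455 + 885 = 1340.
1340 − 555 = 785 annual layers lie beyond the volcanic sulfate spike toward the ice surface.
Removing the 7 false annual layers leaves 785 − 7 = 778 true annual layers beyond the volcanic sulfate spike.
The annual layer at the ice surface is 1920 CE, so the volcanic sulfate spike dates to 1920 − 778 = 1142 CE.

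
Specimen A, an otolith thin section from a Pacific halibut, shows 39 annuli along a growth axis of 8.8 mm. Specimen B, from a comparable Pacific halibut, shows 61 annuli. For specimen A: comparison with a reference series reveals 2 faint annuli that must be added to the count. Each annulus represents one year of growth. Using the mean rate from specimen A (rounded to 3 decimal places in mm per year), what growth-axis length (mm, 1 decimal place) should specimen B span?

Specimen A: after corrections the count is 39 + 2 = 41 annuli.
A: Extension rate ≈ 8.8 / 41 = 0.215 mm/yr.
Length of B = 0.215 × 61 = 13.1 mm.

13.1 mm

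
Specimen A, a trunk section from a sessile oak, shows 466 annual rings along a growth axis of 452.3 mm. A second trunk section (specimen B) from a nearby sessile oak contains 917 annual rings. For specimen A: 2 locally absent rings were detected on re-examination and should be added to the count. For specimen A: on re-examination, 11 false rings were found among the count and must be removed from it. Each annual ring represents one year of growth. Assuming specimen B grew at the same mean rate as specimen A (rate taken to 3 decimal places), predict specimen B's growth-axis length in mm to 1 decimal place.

Specimen A: adjusted count: 466 − 11 + 2 = 457 annual rings.
A: Extension rate ≈ 452.3 / 457 = 0.990 mm/yr.
B's length ≈ 0.990 × 917 = 907.8 mm.

907.8 mm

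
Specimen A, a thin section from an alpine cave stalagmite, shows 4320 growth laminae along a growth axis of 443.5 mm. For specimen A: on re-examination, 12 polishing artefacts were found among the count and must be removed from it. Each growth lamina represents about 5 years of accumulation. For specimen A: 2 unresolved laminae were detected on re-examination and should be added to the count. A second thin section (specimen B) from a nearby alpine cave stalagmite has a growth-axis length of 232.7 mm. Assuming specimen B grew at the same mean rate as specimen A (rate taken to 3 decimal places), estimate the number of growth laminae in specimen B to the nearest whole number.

2216 growth laminae

Specimen A: true growth lamina count = 4320 − 12 + 2 = 4310.
Specimen A: 4310 growth laminae at 5 years each span 4310 × 5 = 21550 years.
A: 443.5 mm over 21550 years gives 443.5 / 21550 ≈ 0.021 mm per year.
For B, 232.7 / 0.021 = 11080.95 years; at 5 years per growth lamina that is 11080.95 / 5 ≈ 2216 growth laminae.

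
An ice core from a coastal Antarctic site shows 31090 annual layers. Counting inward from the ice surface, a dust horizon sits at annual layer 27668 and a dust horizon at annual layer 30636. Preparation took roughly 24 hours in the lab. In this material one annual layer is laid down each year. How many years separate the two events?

30636 − 27668 = 2968 annual layers lie between the two events.
That is 2968 years at one annual layer per year.

2968 years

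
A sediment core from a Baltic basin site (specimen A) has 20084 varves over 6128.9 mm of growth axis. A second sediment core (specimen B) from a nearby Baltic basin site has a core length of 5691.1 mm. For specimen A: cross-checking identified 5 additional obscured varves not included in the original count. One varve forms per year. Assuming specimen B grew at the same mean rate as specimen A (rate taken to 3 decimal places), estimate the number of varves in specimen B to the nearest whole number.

Specimen A: adjusted count: 20084 + 5 = 20089 varves.
A: Extension rate ≈ 6128.9 / 20089 = 0.305 mm per year.
Specimen B: 5691.1 mm / 0.305 mm per year = 18659.34 years ≈ 18659 varves.

18659 varves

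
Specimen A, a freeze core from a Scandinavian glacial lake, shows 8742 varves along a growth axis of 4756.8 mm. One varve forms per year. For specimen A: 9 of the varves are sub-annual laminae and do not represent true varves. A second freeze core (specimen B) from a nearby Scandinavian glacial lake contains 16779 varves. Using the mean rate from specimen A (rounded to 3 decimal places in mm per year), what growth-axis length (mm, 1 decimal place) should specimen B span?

9144.6 mm

Specimen A: true varve count = 8742 − 9 = 8733.
A: 4756.8 mm over 8733 years gives 4756.8 / 8733 ≈ 0.545 mm/yr.
For B, 0.545 mm/year × 16779 years = 9144.6 mm.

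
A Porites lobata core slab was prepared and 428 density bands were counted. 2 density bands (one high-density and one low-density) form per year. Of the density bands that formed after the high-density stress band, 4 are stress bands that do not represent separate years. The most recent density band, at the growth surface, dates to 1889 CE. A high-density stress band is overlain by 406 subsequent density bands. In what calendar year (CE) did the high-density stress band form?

406 density bands formed after the high-density stress band.
Removing the 4 false density bands leaves 406 − 4 = 402 true density bands beyond the high-density stress band.
With 2 density bands per year, 402 / 2 = 201 years.
1889 − 201 = 1688 CE.

1688 CE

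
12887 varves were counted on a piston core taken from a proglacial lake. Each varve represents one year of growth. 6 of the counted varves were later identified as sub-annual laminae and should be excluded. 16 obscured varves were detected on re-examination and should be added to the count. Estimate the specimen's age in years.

True varve count = 12887 − 6 + 16 = 12897.
With a one-to-one varve periodicity this is 12897 years.

12897 yr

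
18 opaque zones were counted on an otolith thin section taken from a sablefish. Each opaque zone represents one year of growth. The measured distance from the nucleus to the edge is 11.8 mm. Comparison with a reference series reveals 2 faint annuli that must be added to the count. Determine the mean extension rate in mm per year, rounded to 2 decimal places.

True opaque zone count = 18 + 2 = 20.
11.8 mm over 20 years gives 11.8 / 20 ≈ 0.59 mm per year.

0.59 mm per year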